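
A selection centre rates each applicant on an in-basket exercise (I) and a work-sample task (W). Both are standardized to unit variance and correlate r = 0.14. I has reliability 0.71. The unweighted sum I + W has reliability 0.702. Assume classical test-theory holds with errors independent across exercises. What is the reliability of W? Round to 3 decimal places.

0.611

Var(I+W) = 2 + 2·0.14 = 2.280.
True-score variance = ρ_I + ρ_W + 2·0.14, so 0.702 = (0.71 + ρ_W + 0.28) / 2.280.
ρ_W = 0.702·2.280 − 0.71 − 0.28 = 0.611.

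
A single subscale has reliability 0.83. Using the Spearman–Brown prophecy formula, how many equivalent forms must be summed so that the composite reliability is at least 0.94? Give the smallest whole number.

k ≥ ρ*(1−ρ₁)/(ρ₁(1−ρ*)) = 0.94·0.17 / (0.83·0.06) = 3.209.
Smallest integer k = 4.

4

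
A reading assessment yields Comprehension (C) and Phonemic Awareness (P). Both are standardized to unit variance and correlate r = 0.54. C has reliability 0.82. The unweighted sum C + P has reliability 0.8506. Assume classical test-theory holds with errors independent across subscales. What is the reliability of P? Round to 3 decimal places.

Var(C+P) = 2 + 2·0.54 = 3.080.
True-score variance = ρ_C + ρ_P + 2·0.54, so 0.8506 = (0.82 + ρ_P + 1.08) / 3.080.
ρ_P = 0.8506·3.080 − 0.82 − 1.08 = 0.720.

0.720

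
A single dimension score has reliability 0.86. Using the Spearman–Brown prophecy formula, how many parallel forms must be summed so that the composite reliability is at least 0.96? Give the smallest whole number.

4

k ≥ ρ*(1−ρ₁)/(ρ₁(1−ρ*)) = 0.96·0.14 / (0.86·0.04) = 3.907.
Smallest integer k = 4.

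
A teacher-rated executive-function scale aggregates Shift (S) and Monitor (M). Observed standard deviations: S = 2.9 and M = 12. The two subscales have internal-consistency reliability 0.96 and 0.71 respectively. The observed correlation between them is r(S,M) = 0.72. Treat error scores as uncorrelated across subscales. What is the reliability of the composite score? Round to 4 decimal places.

Var(S+M) = 2.9² + 12² + 2·[2.9·12·0.72] = 152.41 + 50.112 = 202.522.
Because errors are independent across components, Cov(Tᵢ,Tⱼ) = Cov(Xᵢ,Xⱼ); the off-diagonal part of the true-score variance is the same as above.
True-score variance = [2.9²·0.96 + 12²·0.71] + 50.112 = 110.314 + 50.112 = 160.426.
Reliability = 160.426 / 202.522 = 0.7921.

0.7921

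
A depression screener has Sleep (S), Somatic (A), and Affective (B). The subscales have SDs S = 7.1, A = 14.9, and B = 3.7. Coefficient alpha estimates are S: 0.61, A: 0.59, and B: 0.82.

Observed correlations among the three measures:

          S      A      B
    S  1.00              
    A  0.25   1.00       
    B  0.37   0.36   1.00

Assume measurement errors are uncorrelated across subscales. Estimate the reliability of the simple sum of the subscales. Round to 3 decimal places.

Var(S+A+B) = 7.1² + 14.9² + 3.7² + 2·[7.1·14.9·0.25 + 7.1·3.7·0.37 + 14.9·3.7·0.36] = 286.11 + 112.028 = 398.138.
Under uncorrelated errors the observed covariances equal the true-score covariances, so only the own-variance terms attenuate.
True-score variance = [7.1²·0.61 + 14.9²·0.59 + 3.7²·0.82] + 112.028 = 172.962 + 112.028 = 284.99.
Reliability = 284.99 / 398.138 = 0.716.

0.716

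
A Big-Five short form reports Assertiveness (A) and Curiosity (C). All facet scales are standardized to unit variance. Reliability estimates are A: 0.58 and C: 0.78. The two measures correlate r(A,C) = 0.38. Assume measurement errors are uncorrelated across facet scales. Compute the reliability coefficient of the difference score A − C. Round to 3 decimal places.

0.484

Var(A−C) = 1 + 1 − 2·0.38 = 2 − 0.76 = 1.24.
Because errors are independent across components, Cov(Tᵢ,Tⱼ) = Cov(Xᵢ,Xⱼ); the off-diagonal part of the true-score variance is the same as above.
True-score variance = [0.58 + 0.78] − 0.76 = 1.36 − 0.76 = 0.6.
Reliability = 0.6 / 1.24 = 0.484.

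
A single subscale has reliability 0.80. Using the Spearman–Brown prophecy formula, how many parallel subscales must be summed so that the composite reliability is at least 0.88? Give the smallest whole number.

2

k ≥ ρ*(1−ρ₁)/(ρ₁(1−ρ*)) = 0.88·0.20 / (0.80·0.12) = 1.833.
Smallest integer k = 2.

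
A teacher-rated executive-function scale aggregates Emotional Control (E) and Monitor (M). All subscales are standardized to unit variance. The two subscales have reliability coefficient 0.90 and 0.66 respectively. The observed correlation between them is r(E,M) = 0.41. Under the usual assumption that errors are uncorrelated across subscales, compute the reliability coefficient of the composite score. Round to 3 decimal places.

Var(E+M) = 2 + 2·[0.41] = 2 + 0.82 = 2.82.
With uncorrelated errors the cross-covariances are all true-score covariance, so they carry over unchanged; only the diagonal terms shrink to ρᵢσᵢ².
True-score variance = [0.90 + 0.66] + 0.82 = 1.56 + 0.82 = 2.38.
Reliability = 2.38 / 2.82 = 0.844.

0.844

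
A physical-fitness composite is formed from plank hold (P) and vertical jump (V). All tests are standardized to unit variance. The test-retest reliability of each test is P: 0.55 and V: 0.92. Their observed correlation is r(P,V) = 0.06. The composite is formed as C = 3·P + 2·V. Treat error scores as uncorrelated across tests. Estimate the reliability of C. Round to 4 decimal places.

0.6815

Var(C) = 3² + 2² + 2·[6·0.06] = 13 + 0.72 = 13.72.
Because errors are independent across components, Cov(Tᵢ,Tⱼ) = Cov(Xᵢ,Xⱼ); the off-diagonal part of the true-score variance is the same as above.
True-score variance = [3²·0.55 + 2²·0.92] + 0.72 = 8.63 + 0.72 = 9.35.
Reliability = 9.35 / 13.72 = 0.6815.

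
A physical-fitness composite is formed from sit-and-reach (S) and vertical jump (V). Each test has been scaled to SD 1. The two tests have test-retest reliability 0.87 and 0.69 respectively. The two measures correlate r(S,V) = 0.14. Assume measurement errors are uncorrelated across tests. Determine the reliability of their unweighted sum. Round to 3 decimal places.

Var(S+V) = 2 + 2·[0.14] = 2 + 0.28 = 2.28.
With uncorrelated errors the cross-covariances are all true-score covariance, so they carry over unchanged; only the diagonal terms shrink to ρᵢσᵢ².
True-score variance = [0.87 + 0.69] + 0.28 = 1.56 + 0.28 = 1.84.
Reliability = 1.84 / 2.28 = 0.807.

0.807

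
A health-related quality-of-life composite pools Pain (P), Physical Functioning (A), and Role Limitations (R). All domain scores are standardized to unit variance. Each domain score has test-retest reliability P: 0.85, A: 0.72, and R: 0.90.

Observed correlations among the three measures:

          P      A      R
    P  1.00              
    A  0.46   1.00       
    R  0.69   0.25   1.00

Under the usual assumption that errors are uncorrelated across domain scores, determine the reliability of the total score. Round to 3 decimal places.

Var(P+A+R) = 3 + 2·[0.46 + 0.69 + 0.25] = 3 + 2.8 = 5.8.
Because errors are independent across components, Cov(Tᵢ,Tⱼ) = Cov(Xᵢ,Xⱼ); the off-diagonal part of the true-score variance is the same as above.
True-score variance = [0.85 + 0.72 + 0.90] + 2.8 = 2.47 + 2.8 = 5.27.
Reliability = 5.27 / 5.8 = 0.909.

0.909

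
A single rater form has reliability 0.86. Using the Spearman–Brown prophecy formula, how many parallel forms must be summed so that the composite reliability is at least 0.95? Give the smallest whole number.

4

k ≥ ρ*(1−ρ₁)/(ρ₁(1−ρ*)) = 0.95·0.14 / (0.86·0.05) = 3.093.
Smallest integer k = 4.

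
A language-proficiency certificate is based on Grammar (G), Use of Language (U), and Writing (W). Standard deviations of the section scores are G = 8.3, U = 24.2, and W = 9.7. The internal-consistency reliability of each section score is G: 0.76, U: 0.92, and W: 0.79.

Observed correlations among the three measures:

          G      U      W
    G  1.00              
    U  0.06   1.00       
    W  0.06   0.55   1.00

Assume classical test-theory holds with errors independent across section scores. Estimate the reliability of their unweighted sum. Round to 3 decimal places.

Var(G+U+W) = 8.3² + 24.2² + 9.7² + 2·[8.3·24.2·0.06 + 8.3·9.7·0.06 + 24.2·9.7·0.55] = 748.62 + 291.978 = 1040.6.
Under uncorrelated errors the observed covariances equal the true-score covariances, so only the own-variance terms attenuate.
True-score variance = [8.3²·0.76 + 24.2²·0.92 + 9.7²·0.79] + 291.978 = 665.476 + 291.978 = 957.455.
Reliability = 957.455 / 1040.6 = 0.920.

0.920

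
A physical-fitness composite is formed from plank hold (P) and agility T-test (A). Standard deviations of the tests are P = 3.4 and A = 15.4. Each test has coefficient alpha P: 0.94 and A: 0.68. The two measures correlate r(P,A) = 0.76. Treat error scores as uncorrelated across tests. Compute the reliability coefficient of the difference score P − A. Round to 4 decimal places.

Var(P−A) = 3.4² + 15.4² − 2·3.4·15.4·0.76 = 248.72 − 79.5872 = 169.133.
With uncorrelated errors the cross-covariances are all true-score covariance, so they carry over unchanged; only the diagonal terms shrink to ρᵢσᵢ².
True-score variance = [3.4²·0.94 + 15.4²·0.68] − 79.5872 = 172.135 − 79.5872 = 92.548.
Reliability = 92.548 / 169.133 = 0.5472.

0.5472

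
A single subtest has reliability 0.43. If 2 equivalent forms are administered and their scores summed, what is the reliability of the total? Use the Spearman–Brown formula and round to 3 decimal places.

ρ_k = kρ / (1 + (k−1)ρ) = 2·0.43 / (1 + 1·0.43) = 0.860 / 1.430 = 0.601.

0.601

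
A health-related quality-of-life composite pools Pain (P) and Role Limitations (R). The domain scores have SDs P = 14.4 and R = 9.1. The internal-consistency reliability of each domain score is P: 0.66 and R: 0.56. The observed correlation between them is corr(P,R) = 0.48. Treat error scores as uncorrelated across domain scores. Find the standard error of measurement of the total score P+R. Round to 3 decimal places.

10.341

Var(total) = 290.17 + 125.798 = 415.968.
True-score variance = 183.231 + 125.798 = 309.03, so reliability = 0.7429.
Error variance = 415.968 − 309.03 = 106.939; SEM = √106.939 = 10.341.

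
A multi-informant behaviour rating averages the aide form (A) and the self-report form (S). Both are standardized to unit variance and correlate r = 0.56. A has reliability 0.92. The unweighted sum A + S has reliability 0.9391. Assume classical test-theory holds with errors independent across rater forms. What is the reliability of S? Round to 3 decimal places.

0.890

Var(A+S) = 2 + 2·0.56 = 3.120.
True-score variance = ρ_A + ρ_S + 2·0.56, so 0.9391 = (0.92 + ρ_S + 1.12) / 3.120.
ρ_S = 0.9391·3.120 − 0.92 − 1.12 = 0.890.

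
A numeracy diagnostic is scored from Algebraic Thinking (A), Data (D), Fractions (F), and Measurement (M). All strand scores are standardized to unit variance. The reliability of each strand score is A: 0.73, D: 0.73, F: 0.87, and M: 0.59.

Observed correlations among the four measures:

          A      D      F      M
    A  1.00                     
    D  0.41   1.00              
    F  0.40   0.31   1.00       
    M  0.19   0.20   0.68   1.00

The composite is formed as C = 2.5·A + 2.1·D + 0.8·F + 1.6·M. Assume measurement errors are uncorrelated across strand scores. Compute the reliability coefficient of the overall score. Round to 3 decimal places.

Var(C) = 2.5² + 2.1² + 0.8² + 1.6² + 2·[5.25·0.41 + 2·0.40 + 4·0.19 + 1.68·0.31 + 3.36·0.20 + 1.28·0.68] = 13.86 + 11.5514 = 25.4114.
Because errors are independent across components, Cov(Tᵢ,Tⱼ) = Cov(Xᵢ,Xⱼ); the off-diagonal part of the true-score variance is the same as above.
True-score variance = [2.5²·0.73 + 2.1²·0.73 + 0.8²·0.87 + 1.6²·0.59] + 11.5514 = 9.849 + 11.5514 = 21.4004.
Reliability = 21.4004 / 25.4114 = 0.842.

0.842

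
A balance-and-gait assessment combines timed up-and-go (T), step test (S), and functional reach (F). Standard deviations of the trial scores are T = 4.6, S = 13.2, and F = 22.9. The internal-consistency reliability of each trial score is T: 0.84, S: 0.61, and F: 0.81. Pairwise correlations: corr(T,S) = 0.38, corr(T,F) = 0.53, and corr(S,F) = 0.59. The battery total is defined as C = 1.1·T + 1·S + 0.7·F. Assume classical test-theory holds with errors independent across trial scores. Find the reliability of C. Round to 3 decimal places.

Var(C) = 1.1²·4.6² + 13.2² + 0.7²·22.9² + 2·[1.1·4.6·13.2·0.38 + 0.77·4.6·22.9·0.53 + 0.7·13.2·22.9·0.59] = 456.804 + 386.424 = 843.228.
With uncorrelated errors the cross-covariances are all true-score covariance, so they carry over unchanged; only the diagonal terms shrink to ρᵢσᵢ².
True-score variance = [1.1²·4.6²·0.84 + 13.2²·0.61 + 0.7²·22.9²·0.81] + 386.424 = 335.932 + 386.424 = 722.355.
Reliability = 722.355 / 843.228 = 0.857.

0.857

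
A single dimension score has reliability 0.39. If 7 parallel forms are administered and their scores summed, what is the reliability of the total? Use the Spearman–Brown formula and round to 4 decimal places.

ρ_k = kρ / (1 + (k−1)ρ) = 7·0.39 / (1 + 6·0.39) = 2.730 / 3.340 = 0.8174.

0.8174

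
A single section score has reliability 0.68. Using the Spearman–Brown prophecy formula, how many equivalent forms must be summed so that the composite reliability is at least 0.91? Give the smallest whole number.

k ≥ ρ*(1−ρ₁)/(ρ₁(1−ρ*)) = 0.91·0.32 / (0.68·0.09) = 4.758.
Smallest integer k = 5.

5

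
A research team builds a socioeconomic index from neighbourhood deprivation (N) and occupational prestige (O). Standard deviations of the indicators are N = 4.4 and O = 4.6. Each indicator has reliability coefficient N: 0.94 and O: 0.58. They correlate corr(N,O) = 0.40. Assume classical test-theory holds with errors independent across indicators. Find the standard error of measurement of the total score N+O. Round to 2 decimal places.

Var(total) = 40.52 + 16.192 = 56.712.
True-score variance = 30.4712 + 16.192 = 46.6632, so reliability = 0.8228.
Error variance = 56.712 − 46.6632 = 10.0488; SEM = √10.0488 = 3.17.

3.17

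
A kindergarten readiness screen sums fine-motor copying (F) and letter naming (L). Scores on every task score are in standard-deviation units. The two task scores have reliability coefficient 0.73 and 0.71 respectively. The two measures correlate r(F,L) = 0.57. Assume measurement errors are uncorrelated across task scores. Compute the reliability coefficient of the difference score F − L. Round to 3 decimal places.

0.349

Var(F−L) = 1 + 1 − 2·0.57 = 2 − 1.14 = 0.86.
Under uncorrelated errors the observed covariances equal the true-score covariances, so only the own-variance terms attenuate.
True-score variance = [0.73 + 0.71] − 1.14 = 1.44 − 1.14 = 0.3.
Reliability = 0.3 / 0.86 = 0.349.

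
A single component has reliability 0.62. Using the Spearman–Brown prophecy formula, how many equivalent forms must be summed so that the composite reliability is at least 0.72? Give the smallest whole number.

2

k ≥ ρ*(1−ρ₁)/(ρ₁(1−ρ*)) = 0.72·0.38 / (0.62·0.28) = 1.576.
Smallest integer k = 2.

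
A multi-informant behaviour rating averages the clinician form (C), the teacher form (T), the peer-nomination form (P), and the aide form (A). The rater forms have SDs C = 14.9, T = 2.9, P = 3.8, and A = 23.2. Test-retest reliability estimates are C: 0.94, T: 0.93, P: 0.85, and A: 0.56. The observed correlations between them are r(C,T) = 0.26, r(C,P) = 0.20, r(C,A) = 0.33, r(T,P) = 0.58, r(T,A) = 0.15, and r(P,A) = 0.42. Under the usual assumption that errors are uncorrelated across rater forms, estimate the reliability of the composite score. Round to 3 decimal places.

0.783

Var(C+T+P+A) = 14.9² + 2.9² + 3.8² + 23.2² + 2·[14.9·2.9·0.26 + 14.9·3.8·0.20 + 14.9·23.2·0.33 + 2.9·3.8·0.58 + 2.9·23.2·0.15 + 3.8·23.2·0.42] = 783.1 + 380.288 = 1163.39.
With uncorrelated errors the cross-covariances are all true-score covariance, so they carry over unchanged; only the diagonal terms shrink to ρᵢσᵢ².
True-score variance = [14.9²·0.94 + 2.9²·0.93 + 3.8²·0.85 + 23.2²·0.56] + 380.288 = 530.199 + 380.288 = 910.487.
Reliability = 910.487 / 1163.39 = 0.783.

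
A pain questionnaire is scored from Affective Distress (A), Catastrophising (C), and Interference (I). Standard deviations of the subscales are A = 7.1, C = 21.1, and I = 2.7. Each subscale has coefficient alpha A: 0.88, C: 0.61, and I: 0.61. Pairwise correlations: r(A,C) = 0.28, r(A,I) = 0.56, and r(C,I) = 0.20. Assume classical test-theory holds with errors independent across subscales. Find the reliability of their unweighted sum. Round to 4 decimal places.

Var(A+C+I) = 7.1² + 21.1² + 2.7² + 2·[7.1·21.1·0.28 + 7.1·2.7·0.56 + 21.1·2.7·0.20] = 502.91 + 128.152 = 631.062.
Under uncorrelated errors the observed covariances equal the true-score covariances, so only the own-variance terms attenuate.
True-score variance = [7.1²·0.88 + 21.1²·0.61 + 2.7²·0.61] + 128.152 = 320.386 + 128.152 = 448.538.
Reliability = 448.538 / 631.062 = 0.7108.

0.7108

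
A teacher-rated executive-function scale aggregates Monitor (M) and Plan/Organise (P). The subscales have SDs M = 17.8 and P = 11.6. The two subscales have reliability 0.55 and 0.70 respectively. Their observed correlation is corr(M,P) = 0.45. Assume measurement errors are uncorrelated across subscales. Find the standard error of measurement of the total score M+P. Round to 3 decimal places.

13.526

Var(total) = 451.4 + 185.832 = 637.232.
True-score variance = 268.454 + 185.832 = 454.286, so reliability = 0.7129.
Error variance = 637.232 − 454.286 = 182.946; SEM = √182.946 = 13.526.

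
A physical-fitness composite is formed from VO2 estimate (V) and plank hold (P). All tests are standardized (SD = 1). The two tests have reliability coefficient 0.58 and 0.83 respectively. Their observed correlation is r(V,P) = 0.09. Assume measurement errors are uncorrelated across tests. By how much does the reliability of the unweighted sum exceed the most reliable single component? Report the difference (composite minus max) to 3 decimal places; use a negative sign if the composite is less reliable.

-0.101

Var(sum) = 2 + 0.18 = 2.18; true-score variance = 1.41 + 0.18 = 1.59; composite reliability = 0.7294.
Max component reliability = 0.8300.
Difference = 0.7294 − 0.8300 = -0.101.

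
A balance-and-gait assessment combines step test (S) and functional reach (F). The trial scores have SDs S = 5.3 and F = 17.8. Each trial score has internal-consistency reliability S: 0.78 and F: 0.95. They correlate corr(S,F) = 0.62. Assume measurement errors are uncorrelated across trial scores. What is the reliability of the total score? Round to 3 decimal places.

0.952

Var(S+F) = 5.3² + 17.8² + 2·[5.3·17.8·0.62] = 344.93 + 116.982 = 461.912.
Under uncorrelated errors the observed covariances equal the true-score covariances, so only the own-variance terms attenuate.
True-score variance = [5.3²·0.78 + 17.8²·0.95] + 116.982 = 322.908 + 116.982 = 439.89.
Reliability = 439.89 / 461.912 = 0.952.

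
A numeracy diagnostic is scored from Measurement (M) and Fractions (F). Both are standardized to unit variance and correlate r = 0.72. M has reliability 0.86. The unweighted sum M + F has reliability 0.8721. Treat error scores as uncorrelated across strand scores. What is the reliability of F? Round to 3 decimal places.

Var(M+F) = 2 + 2·0.72 = 3.440.
True-score variance = ρ_M + ρ_F + 2·0.72, so 0.8721 = (0.86 + ρ_F + 1.44) / 3.440.
ρ_F = 0.8721·3.440 − 0.86 − 1.44 = 0.700.

0.700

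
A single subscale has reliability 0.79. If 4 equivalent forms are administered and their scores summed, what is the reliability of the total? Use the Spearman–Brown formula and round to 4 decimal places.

ρ_k = kρ / (1 + (k−1)ρ) = 4·0.79 / (1 + 3·0.79) = 3.160 / 3.370 = 0.9377.

0.9377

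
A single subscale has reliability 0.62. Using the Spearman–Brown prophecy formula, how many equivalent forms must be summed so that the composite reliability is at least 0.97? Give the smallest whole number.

k ≥ ρ*(1−ρ₁)/(ρ₁(1−ρ*)) = 0.97·0.38 / (0.62·0.03) = 19.817.
Smallest integer k = 20.

20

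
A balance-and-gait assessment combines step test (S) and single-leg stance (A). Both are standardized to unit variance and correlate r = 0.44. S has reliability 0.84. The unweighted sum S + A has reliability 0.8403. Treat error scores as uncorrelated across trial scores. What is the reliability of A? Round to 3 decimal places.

0.700

Var(S+A) = 2 + 2·0.44 = 2.880.
True-score variance = ρ_S + ρ_A + 2·0.44, so 0.8403 = (0.84 + ρ_A + 0.88) / 2.880.
ρ_A = 0.8403·2.880 − 0.84 − 0.88 = 0.700.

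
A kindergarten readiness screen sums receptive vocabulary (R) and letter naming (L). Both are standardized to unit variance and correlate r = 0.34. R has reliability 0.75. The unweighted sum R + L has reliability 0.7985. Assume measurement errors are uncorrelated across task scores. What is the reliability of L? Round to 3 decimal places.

Var(R+L) = 2 + 2·0.34 = 2.680.
True-score variance = ρ_R + ρ_L + 2·0.34, so 0.7985 = (0.75 + ρ_L + 0.68) / 2.680.
ρ_L = 0.7985·2.680 − 0.75 − 0.68 = 0.710.

0.710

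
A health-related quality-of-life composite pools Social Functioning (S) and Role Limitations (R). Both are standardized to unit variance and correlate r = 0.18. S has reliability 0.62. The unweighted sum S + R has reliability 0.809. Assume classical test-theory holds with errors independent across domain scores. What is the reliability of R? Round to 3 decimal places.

Var(S+R) = 2 + 2·0.18 = 2.360.
True-score variance = ρ_S + ρ_R + 2·0.18, so 0.809 = (0.62 + ρ_R + 0.36) / 2.360.
ρ_R = 0.809·2.360 − 0.62 − 0.36 = 0.929.

0.929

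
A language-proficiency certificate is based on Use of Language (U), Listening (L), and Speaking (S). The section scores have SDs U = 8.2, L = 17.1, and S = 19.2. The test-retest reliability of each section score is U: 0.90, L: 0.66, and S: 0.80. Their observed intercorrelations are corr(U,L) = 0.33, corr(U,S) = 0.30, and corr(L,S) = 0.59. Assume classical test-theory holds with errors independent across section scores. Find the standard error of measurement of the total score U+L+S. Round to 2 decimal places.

Var(total) = 728.29 + 574.427 = 1302.72.
True-score variance = 548.419 + 574.427 = 1122.85, so reliability = 0.8619.
Error variance = 1302.72 − 1122.85 = 179.871; SEM = √179.871 = 13.41.

13.41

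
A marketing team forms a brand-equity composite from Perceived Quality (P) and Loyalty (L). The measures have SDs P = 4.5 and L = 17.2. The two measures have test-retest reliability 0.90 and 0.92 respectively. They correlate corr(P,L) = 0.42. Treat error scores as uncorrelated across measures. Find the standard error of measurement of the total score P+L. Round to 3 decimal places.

Var(total) = 316.09 + 65.016 = 381.106.
True-score variance = 290.398 + 65.016 = 355.414, so reliability = 0.9326.
Error variance = 381.106 − 355.414 = 25.6922; SEM = √25.6922 = 5.069.

5.069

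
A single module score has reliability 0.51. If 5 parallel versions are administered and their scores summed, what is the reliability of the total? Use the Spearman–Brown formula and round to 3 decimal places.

0.839

ρ_k = kρ / (1 + (k−1)ρ) = 5·0.51 / (1 + 4·0.51) = 2.550 / 3.040 = 0.839.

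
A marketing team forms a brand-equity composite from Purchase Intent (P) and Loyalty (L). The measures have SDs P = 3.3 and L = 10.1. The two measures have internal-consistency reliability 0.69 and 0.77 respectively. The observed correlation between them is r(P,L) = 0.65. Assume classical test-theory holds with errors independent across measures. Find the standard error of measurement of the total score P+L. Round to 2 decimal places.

Var(total) = 112.9 + 43.329 = 156.229.
True-score variance = 86.0618 + 43.329 = 129.391, so reliability = 0.8282.
Error variance = 156.229 − 129.391 = 26.8382; SEM = √26.8382 = 5.18.

5.18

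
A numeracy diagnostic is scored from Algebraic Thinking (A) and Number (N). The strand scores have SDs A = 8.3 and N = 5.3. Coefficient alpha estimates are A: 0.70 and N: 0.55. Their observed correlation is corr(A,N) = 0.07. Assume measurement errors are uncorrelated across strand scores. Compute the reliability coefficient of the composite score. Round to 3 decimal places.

0.677

Var(A+N) = 8.3² + 5.3² + 2·[8.3·5.3·0.07] = 96.98 + 6.1586 = 103.139.
With uncorrelated errors the cross-covariances are all true-score covariance, so they carry over unchanged; only the diagonal terms shrink to ρᵢσᵢ².
True-score variance = [8.3²·0.70 + 5.3²·0.55] + 6.1586 = 63.6725 + 6.1586 = 69.8311.
Reliability = 69.8311 / 103.139 = 0.677.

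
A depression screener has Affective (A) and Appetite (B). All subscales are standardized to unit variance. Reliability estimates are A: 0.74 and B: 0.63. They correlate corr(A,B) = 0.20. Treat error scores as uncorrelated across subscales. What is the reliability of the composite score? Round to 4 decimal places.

0.7375

Var(A+B) = 2 + 2·[0.20] = 2 + 0.4 = 2.4.
With uncorrelated errors the cross-covariances are all true-score covariance, so they carry over unchanged; only the diagonal terms shrink to ρᵢσᵢ².
True-score variance = [0.74 + 0.63] + 0.4 = 1.37 + 0.4 = 1.77.
Reliability = 1.77 / 2.4 = 0.7375.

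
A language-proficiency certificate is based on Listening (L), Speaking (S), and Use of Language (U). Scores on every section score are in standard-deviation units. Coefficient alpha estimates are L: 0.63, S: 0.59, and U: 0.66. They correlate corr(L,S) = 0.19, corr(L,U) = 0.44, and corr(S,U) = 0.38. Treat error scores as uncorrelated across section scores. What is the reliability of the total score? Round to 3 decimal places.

Var(L+S+U) = 3 + 2·[0.19 + 0.44 + 0.38] = 3 + 2.02 = 5.02.
Under uncorrelated errors the observed covariances equal the true-score covariances, so only the own-variance terms attenuate.
True-score variance = [0.63 + 0.59 + 0.66] + 2.02 = 1.88 + 2.02 = 3.9.
Reliability = 3.9 / 5.02 = 0.777.

0.777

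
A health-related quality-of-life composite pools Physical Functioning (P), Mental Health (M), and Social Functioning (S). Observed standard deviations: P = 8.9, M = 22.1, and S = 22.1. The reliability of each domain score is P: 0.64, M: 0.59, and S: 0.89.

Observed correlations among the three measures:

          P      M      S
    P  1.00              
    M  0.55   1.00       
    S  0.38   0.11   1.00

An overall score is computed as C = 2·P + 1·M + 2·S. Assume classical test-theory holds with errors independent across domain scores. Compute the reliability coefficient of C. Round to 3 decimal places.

Var(C) = 2²·8.9² + 22.1² + 2²·22.1² + 2·[2·8.9·22.1·0.55 + 4·8.9·22.1·0.38 + 2·22.1·22.1·0.11] = 2758.89 + 1245.56 = 4004.45.
With uncorrelated errors the cross-covariances are all true-score covariance, so they carry over unchanged; only the diagonal terms shrink to ρᵢσᵢ².
True-score variance = [2²·8.9²·0.64 + 22.1²·0.59 + 2²·22.1²·0.89] + 1245.56 = 2229.68 + 1245.56 = 3475.24.
Reliability = 3475.24 / 4004.45 = 0.868.

0.868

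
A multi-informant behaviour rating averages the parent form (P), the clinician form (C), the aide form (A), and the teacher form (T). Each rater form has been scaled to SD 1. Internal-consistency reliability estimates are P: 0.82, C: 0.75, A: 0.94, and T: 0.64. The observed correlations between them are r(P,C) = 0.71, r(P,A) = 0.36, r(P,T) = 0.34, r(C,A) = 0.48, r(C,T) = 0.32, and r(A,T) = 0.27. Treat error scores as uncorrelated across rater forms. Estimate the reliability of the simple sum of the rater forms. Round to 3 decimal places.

Var(P+C+A+T) = 4 + 2·[0.71 + 0.36 + 0.34 + 0.48 + 0.32 + 0.27] = 4 + 4.96 = 8.96.
Under uncorrelated errors the observed covariances equal the true-score covariances, so only the own-variance terms attenuate.
True-score variance = [0.82 + 0.75 + 0.94 + 0.64] + 4.96 = 3.15 + 4.96 = 8.11.
Reliability = 8.11 / 8.96 = 0.905.

0.905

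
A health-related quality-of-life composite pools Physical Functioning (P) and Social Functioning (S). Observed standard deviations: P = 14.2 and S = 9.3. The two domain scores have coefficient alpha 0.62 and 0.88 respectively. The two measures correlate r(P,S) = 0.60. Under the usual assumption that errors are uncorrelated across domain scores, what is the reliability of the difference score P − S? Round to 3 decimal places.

0.329

Var(P−S) = 14.2² + 9.3² − 2·14.2·9.3·0.60 = 288.13 − 158.472 = 129.658.
Under uncorrelated errors the observed covariances equal the true-score covariances, so only the own-variance terms attenuate.
True-score variance = [14.2²·0.62 + 9.3²·0.88] − 158.472 = 201.128 − 158.472 = 42.656.
Reliability = 42.656 / 129.658 = 0.329.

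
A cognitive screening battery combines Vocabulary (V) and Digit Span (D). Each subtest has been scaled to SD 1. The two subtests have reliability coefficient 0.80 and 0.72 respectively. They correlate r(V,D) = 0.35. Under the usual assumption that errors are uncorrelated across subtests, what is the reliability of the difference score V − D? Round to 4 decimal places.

0.6308

Var(V−D) = 1 + 1 − 2·0.35 = 2 − 0.7 = 1.3.
Because errors are independent across components, Cov(Tᵢ,Tⱼ) = Cov(Xᵢ,Xⱼ); the off-diagonal part of the true-score variance is the same as above.
True-score variance = [0.80 + 0.72] − 0.7 = 1.52 − 0.7 = 0.82.
Reliability = 0.82 / 1.3 = 0.6308.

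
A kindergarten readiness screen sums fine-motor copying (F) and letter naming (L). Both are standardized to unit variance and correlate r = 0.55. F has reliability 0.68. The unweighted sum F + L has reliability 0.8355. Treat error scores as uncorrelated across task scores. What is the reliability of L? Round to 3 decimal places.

Var(F+L) = 2 + 2·0.55 = 3.100.
True-score variance = ρ_F + ρ_L + 2·0.55, so 0.8355 = (0.68 + ρ_L + 1.10) / 3.100.
ρ_L = 0.8355·3.100 − 0.68 − 1.10 = 0.810.

0.810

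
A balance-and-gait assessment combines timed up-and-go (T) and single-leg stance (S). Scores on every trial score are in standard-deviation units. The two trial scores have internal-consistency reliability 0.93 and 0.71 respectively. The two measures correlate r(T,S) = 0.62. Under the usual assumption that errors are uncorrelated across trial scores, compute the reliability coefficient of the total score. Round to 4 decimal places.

0.8889

Var(T+S) = 2 + 2·[0.62] = 2 + 1.24 = 3.24.
Because errors are independent across components, Cov(Tᵢ,Tⱼ) = Cov(Xᵢ,Xⱼ); the off-diagonal part of the true-score variance is the same as above.
True-score variance = [0.93 + 0.71] + 1.24 = 1.64 + 1.24 = 2.88.
Reliability = 2.88 / 3.24 = 0.8889.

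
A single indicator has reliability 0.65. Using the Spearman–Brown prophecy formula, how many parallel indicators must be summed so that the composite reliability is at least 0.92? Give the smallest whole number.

k ≥ ρ*(1−ρ₁)/(ρ₁(1−ρ*)) = 0.92·0.35 / (0.65·0.08) = 6.192.
Smallest integer k = 7.

7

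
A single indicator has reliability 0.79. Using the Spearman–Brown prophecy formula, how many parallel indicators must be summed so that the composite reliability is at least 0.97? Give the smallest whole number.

k ≥ ρ*(1−ρ₁)/(ρ₁(1−ρ*)) = 0.97·0.21 / (0.79·0.03) = 8.595.
Smallest integer k = 9.

9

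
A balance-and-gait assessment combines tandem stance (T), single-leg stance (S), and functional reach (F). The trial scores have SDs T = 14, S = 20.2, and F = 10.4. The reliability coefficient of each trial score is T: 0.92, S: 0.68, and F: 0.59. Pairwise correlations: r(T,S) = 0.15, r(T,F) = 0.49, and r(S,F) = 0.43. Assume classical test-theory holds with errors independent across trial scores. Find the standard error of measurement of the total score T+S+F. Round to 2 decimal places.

13.81

Var(total) = 712.2 + 408.197 = 1120.4.
True-score variance = 521.602 + 408.197 = 929.798, so reliability = 0.8299.
Error variance = 1120.4 − 929.798 = 190.598; SEM = √190.598 = 13.81.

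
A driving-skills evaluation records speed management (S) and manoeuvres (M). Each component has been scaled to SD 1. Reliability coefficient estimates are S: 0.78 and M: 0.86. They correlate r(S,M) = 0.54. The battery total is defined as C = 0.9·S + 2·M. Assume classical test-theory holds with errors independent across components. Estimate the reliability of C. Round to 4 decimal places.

0.8907

Var(C) = 0.9² + 2² + 2·[1.8·0.54] = 4.81 + 1.944 = 6.754.
With uncorrelated errors the cross-covariances are all true-score covariance, so they carry over unchanged; only the diagonal terms shrink to ρᵢσᵢ².
True-score variance = [0.9²·0.78 + 2²·0.86] + 1.944 = 4.0718 + 1.944 = 6.0158.
Reliability = 6.0158 / 6.754 = 0.8907.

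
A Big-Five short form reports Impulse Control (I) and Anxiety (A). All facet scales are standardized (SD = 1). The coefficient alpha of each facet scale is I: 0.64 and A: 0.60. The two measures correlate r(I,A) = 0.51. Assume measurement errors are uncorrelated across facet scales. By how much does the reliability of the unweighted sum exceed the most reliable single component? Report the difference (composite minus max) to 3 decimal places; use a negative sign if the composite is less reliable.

Var(sum) = 2 + 1.02 = 3.02; true-score variance = 1.24 + 1.02 = 2.26; composite reliability = 0.7483.
Max component reliability = 0.6400.
Difference = 0.7483 − 0.6400 = 0.108.

0.108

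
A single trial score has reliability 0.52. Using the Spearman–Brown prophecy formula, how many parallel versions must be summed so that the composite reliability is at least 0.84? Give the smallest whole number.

5

k ≥ ρ*(1−ρ₁)/(ρ₁(1−ρ*)) = 0.84·0.48 / (0.52·0.16) = 4.846.
Smallest integer k = 5.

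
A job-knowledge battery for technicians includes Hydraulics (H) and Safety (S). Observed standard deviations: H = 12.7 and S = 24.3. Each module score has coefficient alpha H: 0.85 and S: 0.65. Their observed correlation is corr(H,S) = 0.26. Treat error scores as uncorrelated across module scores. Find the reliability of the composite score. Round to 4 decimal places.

Var(H+S) = 12.7² + 24.3² + 2·[12.7·24.3·0.26] = 751.78 + 160.477 = 912.257.
With uncorrelated errors the cross-covariances are all true-score covariance, so they carry over unchanged; only the diagonal terms shrink to ρᵢσᵢ².
True-score variance = [12.7²·0.85 + 24.3²·0.65] + 160.477 = 520.915 + 160.477 = 681.392.
Reliability = 681.392 / 912.257 = 0.7469.

0.7469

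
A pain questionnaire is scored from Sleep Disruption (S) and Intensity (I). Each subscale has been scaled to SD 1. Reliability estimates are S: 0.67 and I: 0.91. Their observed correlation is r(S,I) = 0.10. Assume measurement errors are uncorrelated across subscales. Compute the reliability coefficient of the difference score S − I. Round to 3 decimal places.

Var(S−I) = 1 + 1 − 2·0.10 = 2 − 0.2 = 1.8.
Because errors are independent across components, Cov(Tᵢ,Tⱼ) = Cov(Xᵢ,Xⱼ); the off-diagonal part of the true-score variance is the same as above.
True-score variance = [0.67 + 0.91] − 0.2 = 1.58 − 0.2 = 1.38.
Reliability = 1.38 / 1.8 = 0.767.

0.767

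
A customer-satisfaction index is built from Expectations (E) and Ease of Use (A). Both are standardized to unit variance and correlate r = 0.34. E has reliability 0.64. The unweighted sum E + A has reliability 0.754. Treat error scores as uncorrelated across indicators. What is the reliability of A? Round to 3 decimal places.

Var(E+A) = 2 + 2·0.34 = 2.680.
True-score variance = ρ_E + ρ_A + 2·0.34, so 0.754 = (0.64 + ρ_A + 0.68) / 2.680.
ρ_A = 0.754·2.680 − 0.64 − 0.68 = 0.701.

0.701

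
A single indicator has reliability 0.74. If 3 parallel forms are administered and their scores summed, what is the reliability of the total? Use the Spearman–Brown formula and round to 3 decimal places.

ρ_k = kρ / (1 + (k−1)ρ) = 3·0.74 / (1 + 2·0.74) = 2.220 / 2.480 = 0.895.

0.895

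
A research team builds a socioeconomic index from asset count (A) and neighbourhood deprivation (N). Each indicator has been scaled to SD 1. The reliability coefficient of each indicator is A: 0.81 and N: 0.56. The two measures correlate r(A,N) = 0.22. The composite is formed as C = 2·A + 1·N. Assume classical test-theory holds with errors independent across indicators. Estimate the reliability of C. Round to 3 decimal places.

0.796

Var(C) = 2² + 1 + 2·[2·0.22] = 5 + 0.88 = 5.88.
Because errors are independent across components, Cov(Tᵢ,Tⱼ) = Cov(Xᵢ,Xⱼ); the off-diagonal part of the true-score variance is the same as above.
True-score variance = [2²·0.81 + 0.56] + 0.88 = 3.8 + 0.88 = 4.68.
Reliability = 4.68 / 5.88 = 0.796.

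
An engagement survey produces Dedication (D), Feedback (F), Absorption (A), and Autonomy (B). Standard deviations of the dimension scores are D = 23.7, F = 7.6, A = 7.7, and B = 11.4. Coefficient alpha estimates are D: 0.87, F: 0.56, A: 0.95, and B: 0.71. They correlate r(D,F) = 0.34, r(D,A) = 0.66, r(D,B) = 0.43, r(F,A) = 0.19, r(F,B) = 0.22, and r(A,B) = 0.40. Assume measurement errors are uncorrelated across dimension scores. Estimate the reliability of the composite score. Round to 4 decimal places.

Var(D+F+A+B) = 23.7² + 7.6² + 7.7² + 11.4² + 2·[23.7·7.6·0.34 + 23.7·7.7·0.66 + 23.7·11.4·0.43 + 7.6·7.7·0.19 + 7.6·11.4·0.22 + 7.7·11.4·0.40] = 808.7 + 726.306 = 1535.01.
With uncorrelated errors the cross-covariances are all true-score covariance, so they carry over unchanged; only the diagonal terms shrink to ρᵢσᵢ².
True-score variance = [23.7²·0.87 + 7.6²·0.56 + 7.7²·0.95 + 11.4²·0.71] + 726.306 = 669.613 + 726.306 = 1395.92.
Reliability = 1395.92 / 1535.01 = 0.9094.

0.9094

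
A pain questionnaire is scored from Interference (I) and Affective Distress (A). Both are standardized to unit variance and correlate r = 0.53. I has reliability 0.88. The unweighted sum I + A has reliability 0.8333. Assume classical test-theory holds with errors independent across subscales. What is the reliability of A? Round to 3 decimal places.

Var(I+A) = 2 + 2·0.53 = 3.060.
True-score variance = ρ_I + ρ_A + 2·0.53, so 0.8333 = (0.88 + ρ_A + 1.06) / 3.060.
ρ_A = 0.8333·3.060 − 0.88 − 1.06 = 0.610.

0.610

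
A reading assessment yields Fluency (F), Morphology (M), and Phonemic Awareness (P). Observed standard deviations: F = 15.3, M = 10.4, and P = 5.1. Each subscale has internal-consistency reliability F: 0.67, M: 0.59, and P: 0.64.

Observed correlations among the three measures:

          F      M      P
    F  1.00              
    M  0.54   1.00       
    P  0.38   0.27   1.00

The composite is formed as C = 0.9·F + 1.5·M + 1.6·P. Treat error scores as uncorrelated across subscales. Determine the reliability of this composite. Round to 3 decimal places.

Var(C) = 0.9²·15.3² + 1.5²·10.4² + 1.6²·5.1² + 2·[1.35·15.3·10.4·0.54 + 1.44·15.3·5.1·0.38 + 2.4·10.4·5.1·0.27] = 499.559 + 386.133 = 885.691.
Under uncorrelated errors the observed covariances equal the true-score covariances, so only the own-variance terms attenuate.
True-score variance = [0.9²·15.3²·0.67 + 1.5²·10.4²·0.59 + 1.6²·5.1²·0.64] + 386.133 = 313.238 + 386.133 = 699.371.
Reliability = 699.371 / 885.691 = 0.790.

0.790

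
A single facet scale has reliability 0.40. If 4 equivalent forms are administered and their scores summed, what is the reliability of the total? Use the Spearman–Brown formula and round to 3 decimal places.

ρ_k = kρ / (1 + (k−1)ρ) = 4·0.40 / (1 + 3·0.40) = 1.600 / 2.200 = 0.727.

0.727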